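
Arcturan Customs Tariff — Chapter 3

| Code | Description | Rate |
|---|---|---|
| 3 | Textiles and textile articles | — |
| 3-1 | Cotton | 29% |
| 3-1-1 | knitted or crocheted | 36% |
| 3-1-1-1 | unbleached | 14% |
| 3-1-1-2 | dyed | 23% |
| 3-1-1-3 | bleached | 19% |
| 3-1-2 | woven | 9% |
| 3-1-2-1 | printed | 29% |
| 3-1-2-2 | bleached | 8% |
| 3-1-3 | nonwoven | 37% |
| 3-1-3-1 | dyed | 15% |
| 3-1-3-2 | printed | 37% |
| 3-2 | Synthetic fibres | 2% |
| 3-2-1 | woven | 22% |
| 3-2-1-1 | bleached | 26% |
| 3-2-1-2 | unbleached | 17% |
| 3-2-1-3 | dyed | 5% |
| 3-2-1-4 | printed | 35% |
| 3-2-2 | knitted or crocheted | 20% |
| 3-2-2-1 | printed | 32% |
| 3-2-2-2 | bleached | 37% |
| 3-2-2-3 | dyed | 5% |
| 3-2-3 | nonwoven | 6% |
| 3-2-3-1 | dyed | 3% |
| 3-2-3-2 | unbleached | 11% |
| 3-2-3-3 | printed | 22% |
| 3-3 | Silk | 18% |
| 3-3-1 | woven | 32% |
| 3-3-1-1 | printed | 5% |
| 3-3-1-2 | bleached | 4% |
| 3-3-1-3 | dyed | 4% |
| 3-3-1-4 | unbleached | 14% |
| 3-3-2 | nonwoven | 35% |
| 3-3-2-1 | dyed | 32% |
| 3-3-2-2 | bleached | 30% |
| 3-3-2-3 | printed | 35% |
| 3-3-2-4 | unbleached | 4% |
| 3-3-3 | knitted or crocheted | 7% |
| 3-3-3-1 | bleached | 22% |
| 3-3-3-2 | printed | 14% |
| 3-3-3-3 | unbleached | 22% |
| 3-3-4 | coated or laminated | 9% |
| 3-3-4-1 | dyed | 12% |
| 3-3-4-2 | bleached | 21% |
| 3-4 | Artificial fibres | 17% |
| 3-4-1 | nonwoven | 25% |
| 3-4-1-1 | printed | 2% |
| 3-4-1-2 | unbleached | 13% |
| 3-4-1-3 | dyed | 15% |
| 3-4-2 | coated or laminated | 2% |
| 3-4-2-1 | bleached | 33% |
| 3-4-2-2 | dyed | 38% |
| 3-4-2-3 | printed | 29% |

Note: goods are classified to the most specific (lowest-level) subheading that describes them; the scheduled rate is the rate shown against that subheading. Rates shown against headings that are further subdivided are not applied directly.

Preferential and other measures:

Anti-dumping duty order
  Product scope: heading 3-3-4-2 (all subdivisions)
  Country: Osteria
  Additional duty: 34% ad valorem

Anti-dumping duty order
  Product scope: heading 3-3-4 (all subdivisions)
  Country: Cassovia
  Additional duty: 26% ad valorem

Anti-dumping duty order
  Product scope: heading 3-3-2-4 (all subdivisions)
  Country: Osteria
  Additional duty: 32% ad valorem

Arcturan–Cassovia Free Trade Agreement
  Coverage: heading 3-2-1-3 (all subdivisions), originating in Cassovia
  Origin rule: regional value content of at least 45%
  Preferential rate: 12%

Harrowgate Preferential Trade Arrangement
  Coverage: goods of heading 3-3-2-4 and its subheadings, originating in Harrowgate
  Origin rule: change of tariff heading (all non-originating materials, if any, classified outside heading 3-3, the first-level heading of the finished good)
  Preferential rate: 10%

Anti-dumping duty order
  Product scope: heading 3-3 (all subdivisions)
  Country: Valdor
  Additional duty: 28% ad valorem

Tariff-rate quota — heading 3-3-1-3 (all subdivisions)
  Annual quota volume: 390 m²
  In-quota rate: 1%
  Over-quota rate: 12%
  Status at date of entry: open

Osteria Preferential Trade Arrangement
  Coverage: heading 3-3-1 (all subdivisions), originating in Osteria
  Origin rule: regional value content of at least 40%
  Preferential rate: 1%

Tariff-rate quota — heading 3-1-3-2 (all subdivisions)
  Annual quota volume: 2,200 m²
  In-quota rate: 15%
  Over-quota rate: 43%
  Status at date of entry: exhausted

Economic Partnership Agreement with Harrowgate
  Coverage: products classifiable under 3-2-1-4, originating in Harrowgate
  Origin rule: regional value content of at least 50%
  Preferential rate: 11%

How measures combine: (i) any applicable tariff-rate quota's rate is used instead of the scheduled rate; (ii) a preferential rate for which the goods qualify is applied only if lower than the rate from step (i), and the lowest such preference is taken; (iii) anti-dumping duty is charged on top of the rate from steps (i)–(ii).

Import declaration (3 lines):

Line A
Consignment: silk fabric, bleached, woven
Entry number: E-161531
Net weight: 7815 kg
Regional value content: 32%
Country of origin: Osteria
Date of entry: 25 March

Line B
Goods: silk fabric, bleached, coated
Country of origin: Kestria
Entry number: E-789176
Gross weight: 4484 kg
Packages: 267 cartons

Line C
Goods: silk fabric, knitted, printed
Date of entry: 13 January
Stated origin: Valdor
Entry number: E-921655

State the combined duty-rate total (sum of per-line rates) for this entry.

Line A: silk → 3-3; woven → 3-3-1; bleached → 3-3-1-2. Scheduled 4%. Osteria agreement on 3-3-1: RVC < 40%. → 4%.
Line B: silk → 3-3; coated → 3-3-4; bleached → 3-3-4-2. Scheduled 21%. No special measure applies. → 21%.
Line C: silk → 3-3; knitted → 3-3-3; printed → 3-3-3-2. Scheduled 14%. anti-dumping (Valdor, 3-3): +28%; total 14% + 28% = 42%. → 42%.
Sum: 4% + 21% + 42% = 67%.

67%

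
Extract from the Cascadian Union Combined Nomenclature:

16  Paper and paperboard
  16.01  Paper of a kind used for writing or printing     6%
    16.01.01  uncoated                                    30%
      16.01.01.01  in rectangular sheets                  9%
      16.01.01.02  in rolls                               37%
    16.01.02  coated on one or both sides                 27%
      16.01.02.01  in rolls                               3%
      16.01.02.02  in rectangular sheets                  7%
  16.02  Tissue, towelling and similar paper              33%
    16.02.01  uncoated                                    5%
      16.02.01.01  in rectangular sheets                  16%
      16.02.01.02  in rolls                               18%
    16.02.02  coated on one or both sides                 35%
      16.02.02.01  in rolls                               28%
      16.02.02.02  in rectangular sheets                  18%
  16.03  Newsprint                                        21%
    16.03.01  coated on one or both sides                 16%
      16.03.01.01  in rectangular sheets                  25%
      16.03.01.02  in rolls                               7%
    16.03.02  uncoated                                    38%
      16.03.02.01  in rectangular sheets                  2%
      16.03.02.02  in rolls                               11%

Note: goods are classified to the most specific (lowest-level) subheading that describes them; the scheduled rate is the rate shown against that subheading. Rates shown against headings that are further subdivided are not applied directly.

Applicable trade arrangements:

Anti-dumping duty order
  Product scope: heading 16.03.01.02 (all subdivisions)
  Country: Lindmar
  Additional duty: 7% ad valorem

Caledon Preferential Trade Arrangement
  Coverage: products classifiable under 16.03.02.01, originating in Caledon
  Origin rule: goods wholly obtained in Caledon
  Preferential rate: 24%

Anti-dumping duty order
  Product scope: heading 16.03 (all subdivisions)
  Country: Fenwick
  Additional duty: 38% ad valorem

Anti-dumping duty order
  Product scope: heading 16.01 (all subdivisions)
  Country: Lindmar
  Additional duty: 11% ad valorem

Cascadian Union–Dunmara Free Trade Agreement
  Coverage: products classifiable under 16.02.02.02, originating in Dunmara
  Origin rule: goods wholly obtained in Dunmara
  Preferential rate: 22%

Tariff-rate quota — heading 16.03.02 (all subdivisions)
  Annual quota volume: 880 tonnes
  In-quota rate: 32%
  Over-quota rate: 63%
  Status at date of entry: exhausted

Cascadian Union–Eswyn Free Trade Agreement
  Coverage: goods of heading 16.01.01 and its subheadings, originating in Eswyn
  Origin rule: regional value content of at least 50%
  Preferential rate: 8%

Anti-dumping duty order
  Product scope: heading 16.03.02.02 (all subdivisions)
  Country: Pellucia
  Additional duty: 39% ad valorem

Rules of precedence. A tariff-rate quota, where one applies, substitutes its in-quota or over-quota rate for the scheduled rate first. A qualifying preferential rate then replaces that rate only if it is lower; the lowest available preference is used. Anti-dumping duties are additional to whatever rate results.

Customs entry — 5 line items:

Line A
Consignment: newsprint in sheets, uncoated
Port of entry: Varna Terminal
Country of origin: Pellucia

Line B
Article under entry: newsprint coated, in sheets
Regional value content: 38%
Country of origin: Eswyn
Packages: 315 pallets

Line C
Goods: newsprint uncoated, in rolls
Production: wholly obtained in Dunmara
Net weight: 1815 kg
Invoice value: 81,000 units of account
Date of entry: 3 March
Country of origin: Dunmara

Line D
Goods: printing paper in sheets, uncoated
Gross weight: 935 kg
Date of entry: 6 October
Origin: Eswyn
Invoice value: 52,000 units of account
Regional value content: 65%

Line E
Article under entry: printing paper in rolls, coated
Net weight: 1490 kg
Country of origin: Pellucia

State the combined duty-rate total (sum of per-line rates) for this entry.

Line A: newsprint → 16.03; uncoated → 16.03.02; in sheets → 16.03.02.01. Scheduled 2%. quota on 16.03.02 exhausted → over-quota 63%. → 63%.
Line B: newsprint → 16.03; coated → 16.03.01; in sheets → 16.03.01.01. Scheduled 25%. Eswyn agreement on 16.01.01: 16.03.01.01 not covered. → 25%.
Line C: newsprint → 16.03; uncoated → 16.03.02; in rolls → 16.03.02.02. Scheduled 11%. quota on 16.03.02 exhausted → over-quota 63%; Dunmara agreement on 16.02.02.02: 16.03.02.02 not covered. → 63%.
Line D: printing paper → 16.01; uncoated → 16.01.01; in sheets → 16.01.01.01. Scheduled 9%. Eswyn agreement on 16.01.01: RVC ≥ 50% → 8% available; preferential 8%. → 8%.
Line E: printing paper → 16.01; coated → 16.01.02; in rolls → 16.01.02.01. Scheduled 3%. No special measure applies. → 3%.
Sum: 63% + 25% + 63% + 8% + 3% = 162%.

162%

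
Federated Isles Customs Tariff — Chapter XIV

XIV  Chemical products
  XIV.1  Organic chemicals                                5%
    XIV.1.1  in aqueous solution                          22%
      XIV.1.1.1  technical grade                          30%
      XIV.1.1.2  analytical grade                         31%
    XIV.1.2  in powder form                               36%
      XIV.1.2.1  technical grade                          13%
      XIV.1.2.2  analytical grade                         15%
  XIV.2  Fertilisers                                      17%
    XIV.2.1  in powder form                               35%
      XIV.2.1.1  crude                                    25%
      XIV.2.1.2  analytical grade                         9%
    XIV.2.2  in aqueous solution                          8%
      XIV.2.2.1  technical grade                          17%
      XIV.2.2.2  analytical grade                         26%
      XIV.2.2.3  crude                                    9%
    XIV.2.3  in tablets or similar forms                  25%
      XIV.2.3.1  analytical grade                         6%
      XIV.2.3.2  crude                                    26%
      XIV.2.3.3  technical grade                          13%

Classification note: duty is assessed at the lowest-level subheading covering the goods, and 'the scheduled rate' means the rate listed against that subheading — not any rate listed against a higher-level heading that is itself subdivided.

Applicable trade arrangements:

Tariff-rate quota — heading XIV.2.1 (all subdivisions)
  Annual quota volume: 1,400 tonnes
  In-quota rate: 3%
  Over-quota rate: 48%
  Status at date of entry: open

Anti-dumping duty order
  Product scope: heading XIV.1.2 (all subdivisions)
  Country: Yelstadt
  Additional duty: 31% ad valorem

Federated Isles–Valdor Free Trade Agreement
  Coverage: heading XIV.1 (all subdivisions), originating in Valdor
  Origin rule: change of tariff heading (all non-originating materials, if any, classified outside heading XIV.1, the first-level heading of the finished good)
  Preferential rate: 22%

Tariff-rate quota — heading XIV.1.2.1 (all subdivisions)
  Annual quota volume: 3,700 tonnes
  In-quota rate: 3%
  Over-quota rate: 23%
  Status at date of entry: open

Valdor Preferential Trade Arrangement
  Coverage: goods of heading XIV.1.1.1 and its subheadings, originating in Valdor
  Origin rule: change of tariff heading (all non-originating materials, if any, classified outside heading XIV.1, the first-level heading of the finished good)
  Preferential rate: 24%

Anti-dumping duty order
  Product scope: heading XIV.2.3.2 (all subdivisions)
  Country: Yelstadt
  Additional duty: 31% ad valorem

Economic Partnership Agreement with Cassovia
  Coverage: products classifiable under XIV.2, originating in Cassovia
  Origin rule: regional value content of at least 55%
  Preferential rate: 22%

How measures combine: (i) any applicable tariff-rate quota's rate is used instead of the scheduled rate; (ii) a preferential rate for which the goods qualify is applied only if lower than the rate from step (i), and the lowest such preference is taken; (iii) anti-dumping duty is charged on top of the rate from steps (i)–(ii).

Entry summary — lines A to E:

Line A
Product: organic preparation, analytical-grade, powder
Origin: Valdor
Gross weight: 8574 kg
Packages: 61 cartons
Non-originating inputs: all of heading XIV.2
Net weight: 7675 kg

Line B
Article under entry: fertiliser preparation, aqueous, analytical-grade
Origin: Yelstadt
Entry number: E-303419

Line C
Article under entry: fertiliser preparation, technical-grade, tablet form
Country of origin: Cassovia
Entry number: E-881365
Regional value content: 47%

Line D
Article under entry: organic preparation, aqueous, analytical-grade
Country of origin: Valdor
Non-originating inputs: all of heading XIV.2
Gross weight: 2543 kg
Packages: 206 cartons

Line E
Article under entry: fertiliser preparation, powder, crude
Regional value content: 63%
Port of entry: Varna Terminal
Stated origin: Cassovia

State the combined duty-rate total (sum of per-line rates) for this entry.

79%

Line A: organic → XIV.1; powder → XIV.1.2; analytical-grade → XIV.1.2.2. Scheduled 15%. Valdor agreement on XIV.1: CTH met → 22% available; Valdor agreement on XIV.1.1.1: XIV.1.2.2 not covered; preference 22% not lower than 15% → no reduction. → 15%.
Line B: fertiliser → XIV.2; aqueous → XIV.2.2; analytical-grade → XIV.2.2.2. Scheduled 26%. No special measure applies. → 26%.
Line C: fertiliser → XIV.2; tablet form → XIV.2.3; technical-grade → XIV.2.3.3. Scheduled 13%. Cassovia agreement on XIV.2: RVC < 55%. → 13%.
Line D: organic → XIV.1; aqueous → XIV.1.1; analytical-grade → XIV.1.1.2. Scheduled 31%. Valdor agreement on XIV.1: CTH met → 22% available; Valdor agreement on XIV.1.1.1: XIV.1.1.2 not covered; preferential 22%. → 22%.
Line E: fertiliser → XIV.2; powder → XIV.2.1; crude → XIV.2.1.1. Scheduled 25%. quota on XIV.2.1 open → in-quota 3%; Cassovia agreement on XIV.2: RVC ≥ 55% → 22% available; preference 22% not lower than 3% → no reduction. → 3%.
Sum: 15% + 26% + 13% + 22% + 3% = 79%.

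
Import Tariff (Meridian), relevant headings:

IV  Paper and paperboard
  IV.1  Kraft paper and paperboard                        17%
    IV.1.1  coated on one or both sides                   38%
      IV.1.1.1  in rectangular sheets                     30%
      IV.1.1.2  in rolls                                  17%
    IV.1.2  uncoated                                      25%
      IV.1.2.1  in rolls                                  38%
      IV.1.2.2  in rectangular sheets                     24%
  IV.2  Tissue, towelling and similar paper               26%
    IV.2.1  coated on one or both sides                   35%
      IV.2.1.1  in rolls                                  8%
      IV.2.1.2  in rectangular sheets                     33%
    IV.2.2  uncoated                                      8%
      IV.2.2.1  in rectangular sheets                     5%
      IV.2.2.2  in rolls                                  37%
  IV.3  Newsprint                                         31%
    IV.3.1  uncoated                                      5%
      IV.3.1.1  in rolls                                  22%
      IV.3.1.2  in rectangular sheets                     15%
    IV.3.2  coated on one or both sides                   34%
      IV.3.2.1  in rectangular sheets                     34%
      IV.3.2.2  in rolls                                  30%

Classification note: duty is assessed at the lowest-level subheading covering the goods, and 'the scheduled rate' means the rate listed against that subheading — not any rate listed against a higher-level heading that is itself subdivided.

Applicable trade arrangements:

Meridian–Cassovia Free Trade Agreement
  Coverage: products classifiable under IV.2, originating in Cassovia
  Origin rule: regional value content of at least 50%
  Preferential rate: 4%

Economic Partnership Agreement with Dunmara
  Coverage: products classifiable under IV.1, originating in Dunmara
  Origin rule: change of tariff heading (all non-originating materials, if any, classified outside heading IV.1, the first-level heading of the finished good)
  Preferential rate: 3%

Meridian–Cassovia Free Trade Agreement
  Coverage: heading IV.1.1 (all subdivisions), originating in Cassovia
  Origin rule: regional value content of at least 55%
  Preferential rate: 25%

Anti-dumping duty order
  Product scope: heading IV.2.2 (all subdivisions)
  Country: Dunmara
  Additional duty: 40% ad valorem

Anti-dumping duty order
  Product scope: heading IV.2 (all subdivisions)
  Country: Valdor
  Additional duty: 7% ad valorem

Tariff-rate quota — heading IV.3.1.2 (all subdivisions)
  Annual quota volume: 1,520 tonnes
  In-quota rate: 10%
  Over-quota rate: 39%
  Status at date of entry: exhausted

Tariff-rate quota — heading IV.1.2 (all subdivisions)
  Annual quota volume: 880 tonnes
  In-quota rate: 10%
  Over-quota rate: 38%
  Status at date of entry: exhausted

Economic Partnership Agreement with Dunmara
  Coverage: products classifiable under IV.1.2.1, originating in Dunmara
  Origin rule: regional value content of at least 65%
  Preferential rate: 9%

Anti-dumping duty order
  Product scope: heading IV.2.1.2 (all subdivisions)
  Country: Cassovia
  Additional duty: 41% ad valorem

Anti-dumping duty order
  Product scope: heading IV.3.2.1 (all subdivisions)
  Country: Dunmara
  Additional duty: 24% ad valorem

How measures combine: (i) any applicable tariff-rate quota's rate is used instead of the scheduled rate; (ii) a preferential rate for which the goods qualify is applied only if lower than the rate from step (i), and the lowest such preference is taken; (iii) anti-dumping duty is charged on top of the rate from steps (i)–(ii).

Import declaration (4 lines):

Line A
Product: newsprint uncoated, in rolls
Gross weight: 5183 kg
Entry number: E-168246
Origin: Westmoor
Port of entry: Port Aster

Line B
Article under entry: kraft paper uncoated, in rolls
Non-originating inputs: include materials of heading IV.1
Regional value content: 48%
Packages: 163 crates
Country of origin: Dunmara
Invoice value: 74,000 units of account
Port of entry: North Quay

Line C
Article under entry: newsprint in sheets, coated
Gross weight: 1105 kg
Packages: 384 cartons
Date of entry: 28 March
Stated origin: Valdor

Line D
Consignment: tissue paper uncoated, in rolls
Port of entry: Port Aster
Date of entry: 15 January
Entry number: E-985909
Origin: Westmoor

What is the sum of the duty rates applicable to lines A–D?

131%

Line A: newsprint → IV.3; uncoated → IV.3.1; in rolls → IV.3.1.1. Scheduled 22%. No special measure applies. → 22%.
Line B: kraft paper → IV.1; uncoated → IV.1.2; in rolls → IV.1.2.1. Scheduled 38%. quota on IV.1.2 exhausted → over-quota 38%; Dunmara agreement on IV.1: CTH not met; Dunmara agreement on IV.1.2.1: RVC < 65%. → 38%.
Line C: newsprint → IV.3; coated → IV.3.2; in sheets → IV.3.2.1. Scheduled 34%. No special measure applies. → 34%.
Line D: tissue paper → IV.2; uncoated → IV.2.2; in rolls → IV.2.2.2. Scheduled 37%. No special measure applies. → 37%.
Sum: 22% + 38% + 34% + 37% = 131%.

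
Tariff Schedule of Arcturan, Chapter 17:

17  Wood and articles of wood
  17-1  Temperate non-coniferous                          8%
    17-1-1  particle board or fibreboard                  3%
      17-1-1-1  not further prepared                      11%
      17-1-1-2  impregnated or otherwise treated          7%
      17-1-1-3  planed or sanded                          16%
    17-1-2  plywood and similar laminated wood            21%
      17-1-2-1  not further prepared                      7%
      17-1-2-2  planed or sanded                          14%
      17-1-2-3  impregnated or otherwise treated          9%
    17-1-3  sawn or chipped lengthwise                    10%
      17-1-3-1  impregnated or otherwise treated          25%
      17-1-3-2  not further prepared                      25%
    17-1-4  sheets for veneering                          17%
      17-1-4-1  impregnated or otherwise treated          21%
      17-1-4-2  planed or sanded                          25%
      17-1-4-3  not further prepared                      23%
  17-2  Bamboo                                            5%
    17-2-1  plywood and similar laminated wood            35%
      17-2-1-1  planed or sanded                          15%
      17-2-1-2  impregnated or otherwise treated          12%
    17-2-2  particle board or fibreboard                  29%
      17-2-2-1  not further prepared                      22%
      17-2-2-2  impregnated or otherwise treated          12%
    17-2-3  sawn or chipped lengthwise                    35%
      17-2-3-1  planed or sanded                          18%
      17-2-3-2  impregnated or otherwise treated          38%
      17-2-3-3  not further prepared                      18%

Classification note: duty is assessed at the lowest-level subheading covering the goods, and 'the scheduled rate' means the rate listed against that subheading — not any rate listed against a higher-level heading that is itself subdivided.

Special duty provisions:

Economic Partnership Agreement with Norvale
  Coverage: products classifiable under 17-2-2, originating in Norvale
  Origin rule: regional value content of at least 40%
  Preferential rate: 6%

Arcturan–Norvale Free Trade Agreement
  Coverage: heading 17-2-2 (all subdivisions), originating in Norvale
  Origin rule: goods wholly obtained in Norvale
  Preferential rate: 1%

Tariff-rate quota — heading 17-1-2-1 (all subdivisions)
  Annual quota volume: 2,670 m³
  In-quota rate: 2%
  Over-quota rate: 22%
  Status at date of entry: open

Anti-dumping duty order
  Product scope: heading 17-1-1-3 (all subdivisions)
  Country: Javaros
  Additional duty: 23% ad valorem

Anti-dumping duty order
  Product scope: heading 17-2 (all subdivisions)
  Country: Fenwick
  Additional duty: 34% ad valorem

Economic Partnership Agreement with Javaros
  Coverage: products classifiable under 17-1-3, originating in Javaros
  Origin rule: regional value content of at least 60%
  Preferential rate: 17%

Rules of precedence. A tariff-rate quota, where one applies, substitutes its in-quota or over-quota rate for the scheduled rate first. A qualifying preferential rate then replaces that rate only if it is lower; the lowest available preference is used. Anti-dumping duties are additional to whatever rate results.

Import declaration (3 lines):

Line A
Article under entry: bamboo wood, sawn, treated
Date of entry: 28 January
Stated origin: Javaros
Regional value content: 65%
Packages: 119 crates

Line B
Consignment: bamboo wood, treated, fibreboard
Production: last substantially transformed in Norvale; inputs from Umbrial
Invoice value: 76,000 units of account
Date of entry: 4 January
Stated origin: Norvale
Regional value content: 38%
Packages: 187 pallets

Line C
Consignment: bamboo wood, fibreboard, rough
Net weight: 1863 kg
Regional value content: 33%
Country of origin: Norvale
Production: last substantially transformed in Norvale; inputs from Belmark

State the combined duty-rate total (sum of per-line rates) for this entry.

72%

Line A: bamboo → 17-2; sawn → 17-2-3; treated → 17-2-3-2. Scheduled 38%. Javaros agreement on 17-1-3: 17-2-3-2 not covered. → 38%.
Line B: bamboo → 17-2; fibreboard → 17-2-2; treated → 17-2-2-2. Scheduled 12%. Norvale agreement on 17-2-2: RVC < 40%; Norvale agreement on 17-2-2: not wholly obtained. → 12%.
Line C: bamboo → 17-2; fibreboard → 17-2-2; rough → 17-2-2-1. Scheduled 22%. Norvale agreement on 17-2-2: RVC < 40%; Norvale agreement on 17-2-2: not wholly obtained. → 22%.
Sum: 38% + 12% + 22% = 72%.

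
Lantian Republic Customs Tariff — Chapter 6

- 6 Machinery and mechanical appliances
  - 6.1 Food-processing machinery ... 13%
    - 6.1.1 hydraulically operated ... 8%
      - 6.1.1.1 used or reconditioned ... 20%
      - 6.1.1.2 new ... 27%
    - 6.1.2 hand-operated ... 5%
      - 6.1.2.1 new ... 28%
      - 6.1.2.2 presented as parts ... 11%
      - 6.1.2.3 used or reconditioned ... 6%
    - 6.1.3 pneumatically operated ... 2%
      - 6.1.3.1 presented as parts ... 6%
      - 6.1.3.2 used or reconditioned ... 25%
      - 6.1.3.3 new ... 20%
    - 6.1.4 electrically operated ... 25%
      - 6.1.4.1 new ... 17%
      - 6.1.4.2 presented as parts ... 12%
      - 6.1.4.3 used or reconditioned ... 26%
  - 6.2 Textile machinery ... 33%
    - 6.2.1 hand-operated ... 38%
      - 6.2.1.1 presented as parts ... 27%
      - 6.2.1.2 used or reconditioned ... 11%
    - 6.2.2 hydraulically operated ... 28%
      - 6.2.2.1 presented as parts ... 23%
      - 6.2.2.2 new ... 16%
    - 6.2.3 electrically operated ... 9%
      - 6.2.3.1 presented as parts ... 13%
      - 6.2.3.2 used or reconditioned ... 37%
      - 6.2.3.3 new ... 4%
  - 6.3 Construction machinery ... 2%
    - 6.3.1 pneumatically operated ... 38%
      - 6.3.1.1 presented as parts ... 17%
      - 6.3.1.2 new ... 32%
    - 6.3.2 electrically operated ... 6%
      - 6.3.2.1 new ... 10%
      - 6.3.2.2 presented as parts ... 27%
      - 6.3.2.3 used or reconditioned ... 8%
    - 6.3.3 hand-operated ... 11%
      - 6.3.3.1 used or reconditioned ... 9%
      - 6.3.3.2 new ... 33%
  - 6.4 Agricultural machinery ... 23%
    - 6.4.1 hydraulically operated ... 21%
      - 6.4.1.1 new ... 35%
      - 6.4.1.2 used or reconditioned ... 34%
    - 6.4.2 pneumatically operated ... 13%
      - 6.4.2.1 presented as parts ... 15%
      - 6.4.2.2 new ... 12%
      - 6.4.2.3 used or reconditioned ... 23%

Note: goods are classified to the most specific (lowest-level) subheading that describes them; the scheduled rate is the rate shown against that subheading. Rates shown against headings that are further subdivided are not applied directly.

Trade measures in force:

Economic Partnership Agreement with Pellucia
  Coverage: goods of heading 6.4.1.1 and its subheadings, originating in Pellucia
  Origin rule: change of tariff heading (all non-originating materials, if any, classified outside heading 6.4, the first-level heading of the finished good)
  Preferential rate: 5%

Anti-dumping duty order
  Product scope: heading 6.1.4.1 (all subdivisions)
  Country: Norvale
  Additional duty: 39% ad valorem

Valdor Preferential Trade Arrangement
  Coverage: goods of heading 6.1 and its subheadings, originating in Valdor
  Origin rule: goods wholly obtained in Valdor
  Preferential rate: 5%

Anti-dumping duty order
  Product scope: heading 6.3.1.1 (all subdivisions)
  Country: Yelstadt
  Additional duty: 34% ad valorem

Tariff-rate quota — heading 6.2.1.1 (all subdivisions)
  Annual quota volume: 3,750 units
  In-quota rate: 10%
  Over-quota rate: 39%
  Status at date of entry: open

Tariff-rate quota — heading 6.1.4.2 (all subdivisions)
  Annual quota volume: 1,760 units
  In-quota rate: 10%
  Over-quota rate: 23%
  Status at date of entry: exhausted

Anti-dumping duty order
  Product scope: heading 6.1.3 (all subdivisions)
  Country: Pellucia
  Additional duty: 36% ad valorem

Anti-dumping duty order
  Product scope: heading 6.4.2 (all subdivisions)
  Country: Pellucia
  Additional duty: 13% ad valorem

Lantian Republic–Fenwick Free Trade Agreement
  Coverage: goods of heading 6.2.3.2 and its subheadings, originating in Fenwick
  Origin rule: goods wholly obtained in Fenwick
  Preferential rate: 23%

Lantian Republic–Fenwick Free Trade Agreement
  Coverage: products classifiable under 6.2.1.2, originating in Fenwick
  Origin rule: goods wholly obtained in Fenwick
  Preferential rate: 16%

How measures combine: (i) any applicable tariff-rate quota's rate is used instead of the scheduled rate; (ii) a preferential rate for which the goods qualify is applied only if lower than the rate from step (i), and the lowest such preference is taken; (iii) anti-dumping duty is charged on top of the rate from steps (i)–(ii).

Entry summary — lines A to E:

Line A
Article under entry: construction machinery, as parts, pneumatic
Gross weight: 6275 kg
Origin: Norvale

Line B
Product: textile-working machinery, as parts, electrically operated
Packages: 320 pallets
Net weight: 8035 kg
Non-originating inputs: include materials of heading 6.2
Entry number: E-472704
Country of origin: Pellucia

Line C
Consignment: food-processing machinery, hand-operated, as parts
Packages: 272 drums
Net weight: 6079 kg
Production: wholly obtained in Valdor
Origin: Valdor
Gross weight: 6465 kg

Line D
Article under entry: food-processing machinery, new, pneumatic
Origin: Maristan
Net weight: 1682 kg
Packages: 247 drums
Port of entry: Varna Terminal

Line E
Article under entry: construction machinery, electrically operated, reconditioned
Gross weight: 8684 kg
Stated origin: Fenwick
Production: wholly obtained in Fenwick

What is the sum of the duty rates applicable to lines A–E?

Line A: construction → 6.3; pneumatic → 6.3.1; as parts → 6.3.1.1. Scheduled 17%. No special measure applies. → 17%.
Line B: textile-working → 6.2; electrically operated → 6.2.3; as parts → 6.2.3.1. Scheduled 13%. Pellucia agreement on 6.4.1.1: 6.2.3.1 not covered. → 13%.
Line C: food-processing → 6.1; hand-operated → 6.1.2; as parts → 6.1.2.2. Scheduled 11%. Valdor agreement on 6.1: wholly obtained → 5% available; preferential 5%. → 5%.
Line D: food-processing → 6.1; pneumatic → 6.1.3; new → 6.1.3.3. Scheduled 20%. No special measure applies. → 20%.
Line E: construction → 6.3; electrically operated → 6.3.2; reconditioned → 6.3.2.3. Scheduled 8%. Fenwick agreement on 6.2.3.2: 6.3.2.3 not covered; Fenwick agreement on 6.2.1.2: 6.3.2.3 not covered. → 8%.
Sum: 17% + 13% + 5% + 20% + 8% = 63%.

63%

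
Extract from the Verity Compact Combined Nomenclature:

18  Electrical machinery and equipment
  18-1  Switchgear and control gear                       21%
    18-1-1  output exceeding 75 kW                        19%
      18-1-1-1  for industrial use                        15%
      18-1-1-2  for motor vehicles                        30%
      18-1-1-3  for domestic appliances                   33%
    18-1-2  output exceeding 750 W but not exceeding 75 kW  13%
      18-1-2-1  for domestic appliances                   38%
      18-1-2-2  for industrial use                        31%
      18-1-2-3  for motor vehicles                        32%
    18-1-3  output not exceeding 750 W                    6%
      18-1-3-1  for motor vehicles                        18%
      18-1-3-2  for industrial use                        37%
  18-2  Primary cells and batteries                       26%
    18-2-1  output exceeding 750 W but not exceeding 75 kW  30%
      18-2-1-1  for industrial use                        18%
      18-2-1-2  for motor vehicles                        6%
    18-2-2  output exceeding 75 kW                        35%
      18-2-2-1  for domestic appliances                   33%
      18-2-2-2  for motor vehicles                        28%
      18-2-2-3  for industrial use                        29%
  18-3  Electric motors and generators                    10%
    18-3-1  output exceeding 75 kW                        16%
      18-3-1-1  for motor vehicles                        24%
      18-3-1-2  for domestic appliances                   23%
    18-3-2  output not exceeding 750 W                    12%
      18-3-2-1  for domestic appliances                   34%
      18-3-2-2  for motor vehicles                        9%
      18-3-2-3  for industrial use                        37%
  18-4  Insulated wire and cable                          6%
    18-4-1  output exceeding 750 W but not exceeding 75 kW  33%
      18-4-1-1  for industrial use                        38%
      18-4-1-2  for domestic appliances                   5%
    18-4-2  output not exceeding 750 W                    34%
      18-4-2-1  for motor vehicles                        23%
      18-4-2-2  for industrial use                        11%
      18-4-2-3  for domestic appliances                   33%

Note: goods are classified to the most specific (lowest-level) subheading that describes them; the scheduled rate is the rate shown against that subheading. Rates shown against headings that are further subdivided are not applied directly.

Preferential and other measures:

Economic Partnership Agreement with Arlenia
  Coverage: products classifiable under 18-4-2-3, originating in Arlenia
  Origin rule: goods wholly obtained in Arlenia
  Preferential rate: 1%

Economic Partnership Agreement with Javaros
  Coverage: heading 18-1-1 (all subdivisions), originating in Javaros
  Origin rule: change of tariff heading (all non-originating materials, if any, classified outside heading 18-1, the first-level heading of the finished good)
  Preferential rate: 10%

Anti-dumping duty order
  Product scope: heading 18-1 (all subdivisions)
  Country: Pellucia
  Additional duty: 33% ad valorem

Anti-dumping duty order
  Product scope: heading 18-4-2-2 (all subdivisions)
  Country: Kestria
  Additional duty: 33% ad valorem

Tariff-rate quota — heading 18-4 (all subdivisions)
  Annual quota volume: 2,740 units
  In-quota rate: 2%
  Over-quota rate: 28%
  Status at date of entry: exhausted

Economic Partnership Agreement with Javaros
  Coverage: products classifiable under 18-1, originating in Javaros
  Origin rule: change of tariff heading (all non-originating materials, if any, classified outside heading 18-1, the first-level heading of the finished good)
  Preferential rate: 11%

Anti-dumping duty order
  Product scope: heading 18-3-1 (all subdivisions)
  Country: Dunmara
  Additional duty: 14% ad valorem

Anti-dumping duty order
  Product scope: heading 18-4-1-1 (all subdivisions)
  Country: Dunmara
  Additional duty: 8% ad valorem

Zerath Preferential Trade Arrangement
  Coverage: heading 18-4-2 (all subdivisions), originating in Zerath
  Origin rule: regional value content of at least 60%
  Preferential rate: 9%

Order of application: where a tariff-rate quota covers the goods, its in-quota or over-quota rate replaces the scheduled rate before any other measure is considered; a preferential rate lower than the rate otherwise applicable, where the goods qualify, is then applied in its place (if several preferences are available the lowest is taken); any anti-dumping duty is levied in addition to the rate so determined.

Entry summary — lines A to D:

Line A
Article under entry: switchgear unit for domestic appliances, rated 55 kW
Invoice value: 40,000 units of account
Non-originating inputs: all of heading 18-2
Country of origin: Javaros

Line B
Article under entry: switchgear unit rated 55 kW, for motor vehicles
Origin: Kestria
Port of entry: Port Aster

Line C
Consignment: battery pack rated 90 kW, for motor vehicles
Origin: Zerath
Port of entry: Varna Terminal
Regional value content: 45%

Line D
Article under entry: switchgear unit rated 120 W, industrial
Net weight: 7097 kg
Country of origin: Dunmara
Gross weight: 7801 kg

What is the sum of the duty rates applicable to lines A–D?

108%

Line A: switchgear unit → 18-1; rated 55 kW → 18-1-2; for domestic appliances → 18-1-2-1. Scheduled 38%. Javaros agreement on 18-1-1: 18-1-2-1 not covered; Javaros agreement on 18-1: CTH met → 11% available; preferential 11%. → 11%.
Line B: switchgear unit → 18-1; rated 55 kW → 18-1-2; for motor vehicles → 18-1-2-3. Scheduled 32%. No special measure applies. → 32%.
Line C: battery pack → 18-2; rated 90 kW → 18-2-2; for motor vehicles → 18-2-2-2. Scheduled 28%. Zerath agreement on 18-4-2: 18-2-2-2 not covered. → 28%.
Line D: switchgear unit → 18-1; rated 120 W → 18-1-3; industrial → 18-1-3-2. Scheduled 37%. No special measure applies. → 37%.
Sum: 11% + 32% + 28% + 37% = 108%.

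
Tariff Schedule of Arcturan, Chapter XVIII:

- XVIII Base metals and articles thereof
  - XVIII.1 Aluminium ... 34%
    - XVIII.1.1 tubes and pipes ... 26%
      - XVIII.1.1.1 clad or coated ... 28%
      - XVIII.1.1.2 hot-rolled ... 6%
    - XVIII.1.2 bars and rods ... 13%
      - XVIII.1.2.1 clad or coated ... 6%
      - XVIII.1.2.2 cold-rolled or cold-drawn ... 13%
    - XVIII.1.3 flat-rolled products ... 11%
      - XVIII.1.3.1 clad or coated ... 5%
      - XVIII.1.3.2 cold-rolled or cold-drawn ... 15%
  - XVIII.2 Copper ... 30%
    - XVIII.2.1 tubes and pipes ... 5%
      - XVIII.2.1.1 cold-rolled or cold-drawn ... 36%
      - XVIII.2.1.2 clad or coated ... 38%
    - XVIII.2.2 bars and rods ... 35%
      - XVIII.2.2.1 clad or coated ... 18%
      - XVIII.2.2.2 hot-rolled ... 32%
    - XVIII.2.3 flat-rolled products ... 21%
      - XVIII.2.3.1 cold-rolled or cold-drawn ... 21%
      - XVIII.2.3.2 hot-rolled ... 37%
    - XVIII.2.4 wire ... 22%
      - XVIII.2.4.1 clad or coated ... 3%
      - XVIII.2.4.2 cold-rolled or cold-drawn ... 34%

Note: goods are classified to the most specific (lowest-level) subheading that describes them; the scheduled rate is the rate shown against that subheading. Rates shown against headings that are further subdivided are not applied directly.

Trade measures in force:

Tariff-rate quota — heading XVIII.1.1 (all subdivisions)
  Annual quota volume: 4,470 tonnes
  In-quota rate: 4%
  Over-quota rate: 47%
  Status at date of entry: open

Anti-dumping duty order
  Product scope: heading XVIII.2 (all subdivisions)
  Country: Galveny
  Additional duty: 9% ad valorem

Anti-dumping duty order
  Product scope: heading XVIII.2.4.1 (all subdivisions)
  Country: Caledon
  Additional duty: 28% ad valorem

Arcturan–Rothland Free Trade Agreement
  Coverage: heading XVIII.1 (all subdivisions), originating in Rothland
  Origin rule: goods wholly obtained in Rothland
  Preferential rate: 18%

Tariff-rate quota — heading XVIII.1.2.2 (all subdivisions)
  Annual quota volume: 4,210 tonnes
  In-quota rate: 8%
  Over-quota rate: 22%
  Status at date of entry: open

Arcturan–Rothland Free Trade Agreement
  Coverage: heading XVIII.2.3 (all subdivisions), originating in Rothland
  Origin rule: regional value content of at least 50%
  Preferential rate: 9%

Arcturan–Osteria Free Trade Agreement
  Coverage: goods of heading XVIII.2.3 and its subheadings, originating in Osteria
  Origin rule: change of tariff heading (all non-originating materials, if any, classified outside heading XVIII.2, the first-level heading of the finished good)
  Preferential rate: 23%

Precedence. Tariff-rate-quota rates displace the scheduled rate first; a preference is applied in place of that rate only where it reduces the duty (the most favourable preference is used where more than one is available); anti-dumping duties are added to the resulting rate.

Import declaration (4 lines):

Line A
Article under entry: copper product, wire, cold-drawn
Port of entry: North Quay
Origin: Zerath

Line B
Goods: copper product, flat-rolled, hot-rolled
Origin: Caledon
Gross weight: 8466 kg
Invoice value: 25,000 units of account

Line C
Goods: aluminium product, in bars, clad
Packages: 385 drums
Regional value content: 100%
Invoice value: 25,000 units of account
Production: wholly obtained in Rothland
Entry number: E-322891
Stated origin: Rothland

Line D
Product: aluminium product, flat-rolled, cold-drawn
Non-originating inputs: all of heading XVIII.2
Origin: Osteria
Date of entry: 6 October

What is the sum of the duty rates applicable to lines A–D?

92%

Line A: copper → XVIII.2; wire → XVIII.2.4; cold-drawn → XVIII.2.4.2. Scheduled 34%. No special measure applies. → 34%.
Line B: copper → XVIII.2; flat-rolled → XVIII.2.3; hot-rolled → XVIII.2.3.2. Scheduled 37%. No special measure applies. → 37%.
Line C: aluminium → XVIII.1; in bars → XVIII.1.2; clad → XVIII.1.2.1. Scheduled 6%. Rothland agreement on XVIII.1: wholly obtained → 18% available; Rothland agreement on XVIII.2.3: XVIII.1.2.1 not covered; preference 18% not lower than 6% → no reduction. → 6%.
Line D: aluminium → XVIII.1; flat-rolled → XVIII.1.3; cold-drawn → XVIII.1.3.2. Scheduled 15%. Osteria agreement on XVIII.2.3: XVIII.1.3.2 not covered. → 15%.
Sum: 34% + 37% + 6% + 15% = 92%.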